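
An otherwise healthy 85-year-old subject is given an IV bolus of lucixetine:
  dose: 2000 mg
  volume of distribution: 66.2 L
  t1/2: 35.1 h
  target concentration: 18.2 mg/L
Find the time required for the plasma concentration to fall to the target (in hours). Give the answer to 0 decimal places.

26 h

C₀ = Dose / Vd = 2000 / 66.2 = 30.21 mg/L
k = ln2 / t½ = 0.693147 / 35.1 = 0.01975 h⁻¹
t = ln(C₀ / C) / k = ln(30.21 / 18.2) / 0.01975
  = ln(1.660) / 0.01975 = 0.5068 / 0.01975 = 25.66 h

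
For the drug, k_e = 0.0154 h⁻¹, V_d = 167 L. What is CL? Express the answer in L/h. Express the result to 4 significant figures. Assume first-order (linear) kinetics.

CL = k × Vd = 0.0154 × 167 = 2.572 L/h

2.572 L/h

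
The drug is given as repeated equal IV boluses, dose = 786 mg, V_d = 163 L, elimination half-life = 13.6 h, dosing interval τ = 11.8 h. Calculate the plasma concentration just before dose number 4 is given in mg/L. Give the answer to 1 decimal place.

C₀ per dose = Dose / Vd = 786 / 163 = 4.822 mg/L
k = ln2 / t½ = 0.693147 / 13.6 = 0.05097 h⁻¹
Fraction remaining after one interval: r = e^(−kτ) = e^(−0.05097 × 11.8) = 0.5480
Before dose 4, 3 doses have been given (aged 1τ, 2τ, 3τ).
C_trough = C₀ × (r + r² + … + r^3) = C₀ × r(1−r^3)/(1−r)
        = 4.822 × 0.5480 × (1 − 0.1646) / (1 − 0.5480) = 4.884 mg/L

4.9 mg/L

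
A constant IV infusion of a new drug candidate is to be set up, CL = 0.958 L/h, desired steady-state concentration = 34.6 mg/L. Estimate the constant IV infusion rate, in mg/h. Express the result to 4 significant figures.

33.15 mg/h

At steady state, infusion rate R₀ = Css × CL = 34.6 × 0.9580 = 33.15 mg/h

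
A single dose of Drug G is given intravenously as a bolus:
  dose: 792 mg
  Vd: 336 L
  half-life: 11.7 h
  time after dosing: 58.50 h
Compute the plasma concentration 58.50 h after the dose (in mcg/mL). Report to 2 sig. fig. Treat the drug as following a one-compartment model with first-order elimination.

C₀ = Dose / Vd = 792.0 / 336 = 2.357 mg/L
k = ln2 / t½ = 0.693147 / 11.7 = 0.05924 h⁻¹
t / t½ = 58.50 / 11.7 = 5 half-lives
C = C₀ × (1/2)^5 = 2.357 × 0.03125 = 0.07366 mg/L
(0.07366 mg/L = 0.07366 mcg/mL)

0.074 mcg/mL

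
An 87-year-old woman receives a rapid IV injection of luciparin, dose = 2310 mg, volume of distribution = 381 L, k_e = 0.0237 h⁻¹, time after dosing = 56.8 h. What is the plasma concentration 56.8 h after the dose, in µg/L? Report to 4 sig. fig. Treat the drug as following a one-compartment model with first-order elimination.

C₀ = Dose / Vd = 2310 / 381 = 6.063 mg/L
C = C₀ · e^(−k·t) = 6.063 × e^(−0.02370 × 56.8)
  = 6.063 × 0.2602 = 1.578 mg/L
Convert: 1.578 mg/L × 1000 = 1578 µg/L

1578 µg/L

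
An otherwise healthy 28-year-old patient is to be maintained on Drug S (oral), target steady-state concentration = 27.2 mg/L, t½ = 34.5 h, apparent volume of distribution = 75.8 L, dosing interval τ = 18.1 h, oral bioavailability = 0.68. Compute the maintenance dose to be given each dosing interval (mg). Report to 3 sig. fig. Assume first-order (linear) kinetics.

1100 mg

k = ln2 / t½ = 0.693147 / 34.5 = 0.02009 h⁻¹
CL = k × Vd = 0.02009 × 75.8 = 1.523 L/h
At steady state, F × (Dose/τ) = Css × CL.
Dose = Css × CL × τ / F = 27.2 × 1.523 × 18.1 / 0.68 = 1103 mg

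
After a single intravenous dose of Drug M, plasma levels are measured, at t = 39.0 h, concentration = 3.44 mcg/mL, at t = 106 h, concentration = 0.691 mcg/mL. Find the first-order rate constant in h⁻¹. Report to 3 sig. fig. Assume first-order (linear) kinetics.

0.0240 h⁻¹

k = ln(C₁/C₂) / (t₂ − t₁) = ln(3.44/0.691) / (106 − 39.0)
  = 1.605 / 67.00 = 0.02396 h⁻¹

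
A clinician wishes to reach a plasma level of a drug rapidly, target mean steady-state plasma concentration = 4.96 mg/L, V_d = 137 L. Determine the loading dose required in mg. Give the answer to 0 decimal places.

LD = Css × Vd = 4.96 × 137 = 679.5 mg

680 mg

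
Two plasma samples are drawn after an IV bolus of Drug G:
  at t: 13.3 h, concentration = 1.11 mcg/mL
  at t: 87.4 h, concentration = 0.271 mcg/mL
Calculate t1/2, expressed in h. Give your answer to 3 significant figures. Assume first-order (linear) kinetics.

k = ln(C₁/C₂) / (t₂ − t₁) = ln(1.11/0.271) / (87.4 − 13.3)
  = 1.410 / 74.10 = 0.01903 h⁻¹
t½ = ln2 / k = 0.693147 / 0.01903 = 36.42 h

36.4 h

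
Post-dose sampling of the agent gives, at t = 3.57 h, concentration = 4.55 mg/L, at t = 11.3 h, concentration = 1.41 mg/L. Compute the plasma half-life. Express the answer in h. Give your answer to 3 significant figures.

k = ln(C₁/C₂) / (t₂ − t₁) = ln(4.55/1.41) / (11.3 − 3.57)
  = 1.172 / 7.730 = 0.1516 h⁻¹
t½ = ln2 / k = 0.693147 / 0.1516 = 4.572 h

4.57 h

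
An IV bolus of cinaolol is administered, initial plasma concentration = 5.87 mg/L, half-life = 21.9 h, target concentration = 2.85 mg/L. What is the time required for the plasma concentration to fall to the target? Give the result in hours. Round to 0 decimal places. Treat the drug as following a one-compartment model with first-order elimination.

k = ln2 / t½ = 0.693147 / 21.9 = 0.03165 h⁻¹
t = ln(C₀ / C) / k = ln(5.870 / 2.85) / 0.03165
  = ln(2.060) / 0.03165 = 0.7227 / 0.03165 = 22.83 h

23 h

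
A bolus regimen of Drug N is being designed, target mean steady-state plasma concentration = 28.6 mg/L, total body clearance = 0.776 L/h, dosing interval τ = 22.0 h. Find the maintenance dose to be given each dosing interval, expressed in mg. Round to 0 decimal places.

At steady state, Dose/τ = Css × CL.
Dose = Css × CL × τ = 28.6 × 0.7760 × 22.0 = 488.3 mg

488 mg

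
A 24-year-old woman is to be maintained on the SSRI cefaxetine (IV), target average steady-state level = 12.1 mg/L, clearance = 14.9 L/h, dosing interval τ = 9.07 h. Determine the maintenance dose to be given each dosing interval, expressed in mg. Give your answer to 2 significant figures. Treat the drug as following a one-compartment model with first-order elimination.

At steady state, Dose/τ = Css × CL.
Dose = Css × CL × τ = 12.1 × 14.90 × 9.07 = 1635 mg

1600 mg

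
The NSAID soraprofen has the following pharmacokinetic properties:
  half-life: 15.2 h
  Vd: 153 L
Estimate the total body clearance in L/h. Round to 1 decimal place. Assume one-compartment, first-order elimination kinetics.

7.0 L/h

k = ln2 / t½ = 0.693147 / 15.2 = 0.04560 h⁻¹
CL = k × Vd = 0.04560 × 153 = 6.977 L/h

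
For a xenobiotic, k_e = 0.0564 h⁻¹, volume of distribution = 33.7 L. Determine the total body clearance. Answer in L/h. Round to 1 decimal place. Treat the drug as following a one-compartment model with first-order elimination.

1.9 L/h

CL = k × Vd = 0.0564 × 33.7 = 1.901 L/h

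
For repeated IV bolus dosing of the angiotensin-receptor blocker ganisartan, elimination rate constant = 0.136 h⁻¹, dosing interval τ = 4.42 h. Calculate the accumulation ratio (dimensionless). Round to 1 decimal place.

2.2

e^(−kτ) = e^(−0.1360 × 4.42) = 0.5482
Accumulation ratio R = 1 / (1 − e^(−kτ)) = 1 / (1 − 0.5482) = 2.213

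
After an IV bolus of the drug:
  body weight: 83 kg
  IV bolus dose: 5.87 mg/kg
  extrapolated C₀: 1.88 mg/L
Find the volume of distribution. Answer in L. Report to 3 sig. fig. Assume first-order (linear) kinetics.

259 L

Dose = 5.87 × 83 = 487.2 mg
Vd = Dose / C₀ = 487.2 / 1.88 = 259.1 L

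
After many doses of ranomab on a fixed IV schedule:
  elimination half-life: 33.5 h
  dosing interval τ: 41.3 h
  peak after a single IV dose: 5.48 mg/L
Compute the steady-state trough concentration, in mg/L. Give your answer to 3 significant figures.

k = ln2 / t½ = 0.693147 / 33.5 = 0.02069 h⁻¹
e^(−kτ) = e^(−0.02069 × 41.3) = 0.4255
Accumulation ratio R = 1 / (1 − e^(−kτ)) = 1 / (1 − 0.4255) = 1.741
Steady-state trough = C₀ × R × e^(−kτ) = 5.48 × 1.741 × 0.4255 = 4.060 mg/L

4.06 mg/L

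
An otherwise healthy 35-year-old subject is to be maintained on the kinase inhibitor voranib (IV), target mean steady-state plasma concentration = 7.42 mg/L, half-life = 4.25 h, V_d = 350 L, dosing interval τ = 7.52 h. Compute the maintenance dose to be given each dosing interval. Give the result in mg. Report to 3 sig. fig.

3190 mg

k = ln2 / t½ = 0.693147 / 4.25 = 0.1631 h⁻¹
CL = k × Vd = 0.1631 × 350 = 57.09 L/h
At steady state, Dose/τ = Css × CL.
Dose = Css × CL × τ = 7.42 × 57.09 × 7.52 = 3186 mg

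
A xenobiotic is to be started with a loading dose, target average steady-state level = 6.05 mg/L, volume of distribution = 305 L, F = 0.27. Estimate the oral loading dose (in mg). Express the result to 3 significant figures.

6830 mg

LD = Css × Vd / F = 6.05 × 305 / 0.27 = 6834 mg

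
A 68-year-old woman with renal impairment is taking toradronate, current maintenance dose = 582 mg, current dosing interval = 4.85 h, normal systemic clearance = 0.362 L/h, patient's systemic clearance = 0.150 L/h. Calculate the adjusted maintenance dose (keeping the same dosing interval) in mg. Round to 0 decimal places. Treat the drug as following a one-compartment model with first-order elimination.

To keep the same average steady-state level, dosing rate must scale with clearance.
CL ratio = 0.150 / 0.362 = 0.4144
New dose (same interval) = 582 × 0.4144 = 241.2 mg

241 mg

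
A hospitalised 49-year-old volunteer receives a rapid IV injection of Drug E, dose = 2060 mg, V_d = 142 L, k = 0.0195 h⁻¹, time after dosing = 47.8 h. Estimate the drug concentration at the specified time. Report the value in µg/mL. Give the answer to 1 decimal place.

5.7 µg/mL

C₀ = Dose / Vd = 2060 / 142 = 14.51 mg/L
C = C₀ · e^(−k·t) = 14.51 × e^(−0.01950 × 47.8)
  = 14.51 × 0.3937 = 5.713 mg/L
(5.713 mg/L = 5.713 µg/mL)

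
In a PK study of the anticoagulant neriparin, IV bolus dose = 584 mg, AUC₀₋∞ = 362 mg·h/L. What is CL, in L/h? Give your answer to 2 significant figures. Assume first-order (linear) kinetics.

1.6 L/h

CL = Dose / AUC = 584 / 362 = 1.613 L/h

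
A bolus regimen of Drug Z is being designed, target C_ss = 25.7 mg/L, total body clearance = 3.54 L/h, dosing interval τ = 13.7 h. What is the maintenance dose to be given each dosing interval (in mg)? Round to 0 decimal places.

1246 mg

At steady state, Dose/τ = Css × CL.
Dose = Css × CL × τ = 25.7 × 3.540 × 13.7 = 1246 mg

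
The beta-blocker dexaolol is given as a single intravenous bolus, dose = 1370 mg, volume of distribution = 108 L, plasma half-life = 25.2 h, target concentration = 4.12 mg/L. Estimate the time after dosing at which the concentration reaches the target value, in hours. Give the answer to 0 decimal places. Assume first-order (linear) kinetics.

41 h

C₀ = Dose / Vd = 1370 / 108 = 12.69 mg/L
k = ln2 / t½ = 0.693147 / 25.2 = 0.02751 h⁻¹
t = ln(C₀ / C) / k = ln(12.69 / 4.12) / 0.02751
  = ln(3.080) / 0.02751 = 1.125 / 0.02751 = 40.89 h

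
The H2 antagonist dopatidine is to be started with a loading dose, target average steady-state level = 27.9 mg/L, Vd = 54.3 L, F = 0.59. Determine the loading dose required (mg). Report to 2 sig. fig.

2600 mg

LD = Css × Vd / F = 27.9 × 54.3 / 0.59 = 2568 mg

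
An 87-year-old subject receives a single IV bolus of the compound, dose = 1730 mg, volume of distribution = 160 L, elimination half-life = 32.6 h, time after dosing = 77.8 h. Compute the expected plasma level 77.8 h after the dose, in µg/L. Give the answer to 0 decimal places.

2068 µg/L

C₀ = Dose / Vd = 1730 / 160 = 10.81 mg/L
k = ln2 / t½ = 0.693147 / 32.6 = 0.02126 h⁻¹
C = C₀ · e^(−k·t) = 10.81 × e^(−0.02126 × 77.8)
  = 10.81 × 0.1913 = 2.068 mg/L
Convert: 2.068 mg/L × 1000 = 2068 µg/L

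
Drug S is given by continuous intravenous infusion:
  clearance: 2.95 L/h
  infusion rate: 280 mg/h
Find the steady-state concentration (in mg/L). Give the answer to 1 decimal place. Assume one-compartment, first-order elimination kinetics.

At steady state Css = R₀ / CL = 280 / 2.950 = 94.92 mg/L

94.9 mg/L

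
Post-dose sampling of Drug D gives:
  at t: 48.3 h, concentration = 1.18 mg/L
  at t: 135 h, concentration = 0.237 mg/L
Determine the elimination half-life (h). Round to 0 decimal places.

k = ln(C₁/C₂) / (t₂ − t₁) = ln(1.18/0.237) / (135 − 48.3)
  = 1.605 / 86.70 = 0.01851 h⁻¹
t½ = ln2 / k = 0.693147 / 0.01851 = 37.45 h

37 h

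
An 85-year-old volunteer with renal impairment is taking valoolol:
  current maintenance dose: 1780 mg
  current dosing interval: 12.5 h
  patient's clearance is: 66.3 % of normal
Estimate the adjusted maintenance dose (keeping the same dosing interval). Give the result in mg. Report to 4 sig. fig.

1180 mg

To keep the same average steady-state level, dosing rate must scale with clearance.
CL ratio = 66.3 / 100 = 0.6630
New dose (same interval) = 1780 × 0.6630 = 1180 mg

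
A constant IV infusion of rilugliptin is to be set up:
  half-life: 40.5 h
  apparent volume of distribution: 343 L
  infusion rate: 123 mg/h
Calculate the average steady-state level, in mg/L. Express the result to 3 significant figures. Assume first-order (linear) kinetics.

21.0 mg/L

k = ln2 / t½ = 0.693147 / 40.5 = 0.01711 h⁻¹
CL = k × Vd = 0.01711 × 343 = 5.869 L/h
At steady state Css = R₀ / CL = 123 / 5.869 = 20.96 mg/L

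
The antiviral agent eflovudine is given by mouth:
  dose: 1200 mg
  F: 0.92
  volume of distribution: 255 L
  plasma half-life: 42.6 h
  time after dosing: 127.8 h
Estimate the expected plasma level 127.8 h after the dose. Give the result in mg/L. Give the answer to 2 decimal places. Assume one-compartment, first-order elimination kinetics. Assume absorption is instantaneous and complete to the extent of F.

Amount reaching circulation = F × Dose = 0.92 × 1200 = 1104 mg
C₀ = F·Dose / Vd = 1104 / 255 = 4.329 mg/L
k = ln2 / t½ = 0.693147 / 42.6 = 0.01627 h⁻¹
t / t½ = 127.8 / 42.6 = 3 half-lives
C = C₀ × (1/2)^3 = 4.329 × 0.1250 = 0.5411 mg/L

0.54 mg/L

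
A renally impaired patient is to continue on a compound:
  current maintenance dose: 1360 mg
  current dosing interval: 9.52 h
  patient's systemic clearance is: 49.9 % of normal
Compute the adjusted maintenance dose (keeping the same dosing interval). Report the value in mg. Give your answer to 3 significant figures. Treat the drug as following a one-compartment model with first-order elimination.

To keep the same average steady-state level, dosing rate must scale with clearance.
CL ratio = 49.9 / 100 = 0.4990
New dose (same interval) = 1360 × 0.4990 = 678.6 mg

679 mg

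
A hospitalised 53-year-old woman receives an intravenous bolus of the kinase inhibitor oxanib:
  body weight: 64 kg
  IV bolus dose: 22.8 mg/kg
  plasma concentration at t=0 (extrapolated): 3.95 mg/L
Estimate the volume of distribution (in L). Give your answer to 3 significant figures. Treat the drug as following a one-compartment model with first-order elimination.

369 L

Dose = 22.8 × 64 = 1459 mg
Vd = Dose / C₀ = 1459 / 3.95 = 369.4 L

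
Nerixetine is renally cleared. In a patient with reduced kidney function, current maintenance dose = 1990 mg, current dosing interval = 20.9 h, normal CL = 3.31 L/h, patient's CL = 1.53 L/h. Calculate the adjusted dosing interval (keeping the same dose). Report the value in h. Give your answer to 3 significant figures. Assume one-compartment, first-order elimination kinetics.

45.2 h

To keep the same average steady-state level, dosing rate must scale with clearance.
CL ratio = 1.53 / 3.31 = 0.4622
New interval (same dose) = 20.9 / 0.4622 = 45.22 h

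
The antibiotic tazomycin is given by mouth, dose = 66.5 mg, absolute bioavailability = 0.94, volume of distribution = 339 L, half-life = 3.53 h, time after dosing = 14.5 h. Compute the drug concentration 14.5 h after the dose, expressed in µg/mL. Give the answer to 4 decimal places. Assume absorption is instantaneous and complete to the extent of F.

0.0107 µg/mL

Amount reaching circulation = F × Dose = 0.94 × 66.50 = 62.51 mg
C₀ = F·Dose / Vd = 62.51 / 339 = 0.1844 mg/L
k = ln2 / t½ = 0.693147 / 3.53 = 0.1964 h⁻¹
C = C₀ · e^(−k·t) = 0.1844 × e^(−0.1964 × 14.5)
  = 0.1844 × 0.05797 = 0.01069 mg/L
(0.01069 mg/L = 0.01069 µg/mL)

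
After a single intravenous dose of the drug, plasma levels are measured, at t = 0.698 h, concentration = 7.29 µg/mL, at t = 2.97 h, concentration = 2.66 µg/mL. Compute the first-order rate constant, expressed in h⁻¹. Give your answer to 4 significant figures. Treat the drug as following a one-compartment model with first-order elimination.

k = ln(C₁/C₂) / (t₂ − t₁) = ln(7.29/2.66) / (2.97 − 0.698)
  = 1.008 / 2.272 = 0.4437 h⁻¹

0.4437 h⁻¹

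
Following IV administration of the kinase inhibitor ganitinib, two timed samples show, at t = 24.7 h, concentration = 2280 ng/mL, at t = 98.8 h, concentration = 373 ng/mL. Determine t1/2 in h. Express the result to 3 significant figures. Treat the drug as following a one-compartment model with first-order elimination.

28.4 h

k = ln(C₁/C₂) / (t₂ − t₁) = ln(2280/373) / (98.8 − 24.7)
  = 1.810 / 74.10 = 0.02443 h⁻¹
t½ = ln2 / k = 0.693147 / 0.02443 = 28.37 h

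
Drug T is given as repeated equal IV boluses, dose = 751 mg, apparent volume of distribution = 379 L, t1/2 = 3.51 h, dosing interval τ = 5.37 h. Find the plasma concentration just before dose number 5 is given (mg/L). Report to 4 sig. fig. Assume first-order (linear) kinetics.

C₀ per dose = Dose / Vd = 751 / 379 = 1.982 mg/L
k = ln2 / t½ = 0.693147 / 3.51 = 0.1975 h⁻¹
Fraction remaining after one interval: r = e^(−kτ) = e^(−0.1975 × 5.37) = 0.3463
Before dose 5, 4 doses have been given (aged 1τ, 2τ, 3τ, 4τ).
C_trough = C₀ × (r + r² + … + r^4) = C₀ × r(1−r^4)/(1−r)
        = 1.982 × 0.3463 × (1 − 0.01438) / (1 − 0.3463) = 1.035 mg/L

1.035 mg/L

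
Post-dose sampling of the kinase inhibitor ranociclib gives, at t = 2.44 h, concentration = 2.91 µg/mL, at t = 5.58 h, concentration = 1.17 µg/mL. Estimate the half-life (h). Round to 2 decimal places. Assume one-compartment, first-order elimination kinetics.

2.39 h

k = ln(C₁/C₂) / (t₂ − t₁) = ln(2.91/1.17) / (5.58 − 2.44)
  = 0.9111 / 3.140 = 0.2902 h⁻¹
t½ = ln2 / k = 0.693147 / 0.2902 = 2.389 h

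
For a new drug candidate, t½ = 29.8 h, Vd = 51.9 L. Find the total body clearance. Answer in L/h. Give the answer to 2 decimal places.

k = ln2 / t½ = 0.693147 / 29.8 = 0.02326 h⁻¹
CL = k × Vd = 0.02326 × 51.9 = 1.207 L/h

1.21 L/h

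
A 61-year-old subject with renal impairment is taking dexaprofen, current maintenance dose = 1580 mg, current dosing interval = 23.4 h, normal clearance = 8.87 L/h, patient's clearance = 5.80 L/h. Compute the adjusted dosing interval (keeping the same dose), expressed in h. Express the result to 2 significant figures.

36 h

To keep the same average steady-state level, dosing rate must scale with clearance.
CL ratio = 5.80 / 8.87 = 0.6539
New interval (same dose) = 23.4 / 0.6539 = 35.79 h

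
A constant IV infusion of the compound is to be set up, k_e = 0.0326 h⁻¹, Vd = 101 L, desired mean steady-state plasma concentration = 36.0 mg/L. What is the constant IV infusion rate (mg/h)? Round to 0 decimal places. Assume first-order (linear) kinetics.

CL = k × Vd = 0.03260 × 101 = 3.293 L/h
At steady state, infusion rate R₀ = Css × CL = 36.0 × 3.293 = 118.5 mg/h

119 mg/h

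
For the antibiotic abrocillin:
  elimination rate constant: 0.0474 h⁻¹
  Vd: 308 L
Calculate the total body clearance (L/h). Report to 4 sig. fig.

CL = k × Vd = 0.0474 × 308 = 14.60 L/h

14.60 L/h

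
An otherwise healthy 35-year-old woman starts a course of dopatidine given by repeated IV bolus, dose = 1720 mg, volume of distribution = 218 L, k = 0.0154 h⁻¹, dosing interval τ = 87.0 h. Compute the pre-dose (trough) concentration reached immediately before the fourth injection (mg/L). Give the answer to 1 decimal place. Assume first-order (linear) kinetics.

C₀ per dose = Dose / Vd = 1720 / 218 = 7.890 mg/L
Fraction remaining after one interval: r = e^(−kτ) = e^(−0.01540 × 87.0) = 0.2619
Before dose 4, 3 doses have been given (aged 1τ, 2τ, 3τ).
C_trough = C₀ × (r + r² + … + r^3) = C₀ × r(1−r^3)/(1−r)
        = 7.890 × 0.2619 × (1 − 0.01796) / (1 − 0.2619) = 2.749 mg/L

2.7 mg/L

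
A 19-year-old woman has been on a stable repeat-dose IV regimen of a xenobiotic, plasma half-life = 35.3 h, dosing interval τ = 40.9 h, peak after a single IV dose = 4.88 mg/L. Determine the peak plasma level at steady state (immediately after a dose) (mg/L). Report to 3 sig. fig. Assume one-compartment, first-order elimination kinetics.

k = ln2 / t½ = 0.693147 / 35.3 = 0.01964 h⁻¹
e^(−kτ) = e^(−0.01964 × 40.9) = 0.4479
Accumulation ratio R = 1 / (1 − e^(−kτ)) = 1 / (1 − 0.4479) = 1.811
Steady-state peak = C₀ × R = 4.88 × 1.811 = 8.838 mg/L

8.84 mg/L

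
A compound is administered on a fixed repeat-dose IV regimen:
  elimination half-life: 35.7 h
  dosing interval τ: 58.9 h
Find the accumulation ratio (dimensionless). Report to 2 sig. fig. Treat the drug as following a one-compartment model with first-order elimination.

1.5

k = ln2 / t½ = 0.693147 / 35.7 = 0.01942 h⁻¹
e^(−kτ) = e^(−0.01942 × 58.9) = 0.3186
Accumulation ratio R = 1 / (1 − e^(−kτ)) = 1 / (1 − 0.3186) = 1.468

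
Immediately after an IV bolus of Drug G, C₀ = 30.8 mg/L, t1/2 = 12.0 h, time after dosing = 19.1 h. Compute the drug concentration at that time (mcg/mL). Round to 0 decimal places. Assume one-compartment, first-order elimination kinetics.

10 mcg/mL

k = ln2 / t½ = 0.693147 / 12.0 = 0.05776 h⁻¹
C = C₀ · e^(−k·t) = 30.80 × e^(−0.05776 × 19.1)
  = 30.80 × 0.3318 = 10.22 mg/L
(10.22 mg/L = 10.22 mcg/mL)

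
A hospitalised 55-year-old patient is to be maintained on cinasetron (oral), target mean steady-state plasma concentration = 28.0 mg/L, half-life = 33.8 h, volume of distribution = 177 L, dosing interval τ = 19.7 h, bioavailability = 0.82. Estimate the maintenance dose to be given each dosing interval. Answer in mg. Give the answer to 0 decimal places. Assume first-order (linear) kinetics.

2442 mg

k = ln2 / t½ = 0.693147 / 33.8 = 0.02051 h⁻¹
CL = k × Vd = 0.02051 × 177 = 3.630 L/h
At steady state, F × (Dose/τ) = Css × CL.
Dose = Css × CL × τ / F = 28.0 × 3.630 × 19.7 / 0.82 = 2442 mg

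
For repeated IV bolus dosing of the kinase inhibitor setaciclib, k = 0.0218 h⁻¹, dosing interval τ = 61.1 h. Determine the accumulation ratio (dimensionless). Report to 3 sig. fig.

e^(−kτ) = e^(−0.02180 × 61.1) = 0.2640
Accumulation ratio R = 1 / (1 − e^(−kτ)) = 1 / (1 − 0.2640) = 1.359

1.36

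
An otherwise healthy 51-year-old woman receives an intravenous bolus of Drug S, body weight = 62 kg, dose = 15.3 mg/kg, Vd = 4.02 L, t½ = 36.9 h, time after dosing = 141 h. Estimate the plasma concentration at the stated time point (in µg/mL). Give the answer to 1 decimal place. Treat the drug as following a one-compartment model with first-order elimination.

Total dose = 15.3 × 62 = 948.6 mg
C₀ = Dose / Vd = 948.6 / 4.02 = 236.0 mg/L
k = ln2 / t½ = 0.693147 / 36.9 = 0.01878 h⁻¹
C = C₀ · e^(−k·t) = 236.0 × e^(−0.01878 × 141)
  = 236.0 × 0.07079 = 16.71 mg/L
(16.71 mg/L = 16.71 µg/mL)

16.7 µg/mL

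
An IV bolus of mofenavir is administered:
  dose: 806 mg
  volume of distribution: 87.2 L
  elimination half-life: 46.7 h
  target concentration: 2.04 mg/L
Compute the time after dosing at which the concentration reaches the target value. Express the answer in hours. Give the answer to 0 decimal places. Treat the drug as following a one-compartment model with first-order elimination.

C₀ = Dose / Vd = 806.0 / 87.2 = 9.243 mg/L
k = ln2 / t½ = 0.693147 / 46.7 = 0.01484 h⁻¹
t = ln(C₀ / C) / k = ln(9.243 / 2.04) / 0.01484
  = ln(4.531) / 0.01484 = 1.511 / 0.01484 = 101.8 h

102 h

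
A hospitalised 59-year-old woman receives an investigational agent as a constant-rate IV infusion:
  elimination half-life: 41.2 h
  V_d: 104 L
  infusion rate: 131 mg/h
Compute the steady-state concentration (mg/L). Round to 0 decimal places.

k = ln2 / t½ = 0.693147 / 41.2 = 0.01682 h⁻¹
CL = k × Vd = 0.01682 × 104 = 1.749 L/h
At steady state Css = R₀ / CL = 131 / 1.749 = 74.90 mg/L

75 mg/L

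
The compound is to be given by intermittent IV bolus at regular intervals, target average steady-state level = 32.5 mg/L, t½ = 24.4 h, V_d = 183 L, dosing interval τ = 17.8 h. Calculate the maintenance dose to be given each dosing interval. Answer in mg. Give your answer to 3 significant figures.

k = ln2 / t½ = 0.693147 / 24.4 = 0.02841 h⁻¹
CL = k × Vd = 0.02841 × 183 = 5.199 L/h
At steady state, Dose/τ = Css × CL.
Dose = Css × CL × τ = 32.5 × 5.199 × 17.8 = 3008 mg

3010 mg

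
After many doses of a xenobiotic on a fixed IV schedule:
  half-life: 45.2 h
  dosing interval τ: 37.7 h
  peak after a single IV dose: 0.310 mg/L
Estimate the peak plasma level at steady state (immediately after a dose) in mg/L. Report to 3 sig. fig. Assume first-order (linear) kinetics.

k = ln2 / t½ = 0.693147 / 45.2 = 0.01534 h⁻¹
e^(−kτ) = e^(−0.01534 × 37.7) = 0.5608
Accumulation ratio R = 1 / (1 − e^(−kτ)) = 1 / (1 − 0.5608) = 2.277
Steady-state peak = C₀ × R = 0.310 × 2.277 = 0.7059 mg/L

0.706 mg/L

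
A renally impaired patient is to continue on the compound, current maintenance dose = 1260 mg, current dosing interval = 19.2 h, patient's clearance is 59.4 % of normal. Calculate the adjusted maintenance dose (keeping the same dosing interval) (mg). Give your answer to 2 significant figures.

To keep the same average steady-state level, dosing rate must scale with clearance.
CL ratio = 59.4 / 100 = 0.5940
New dose (same interval) = 1260 × 0.5940 = 748.4 mg

750 mg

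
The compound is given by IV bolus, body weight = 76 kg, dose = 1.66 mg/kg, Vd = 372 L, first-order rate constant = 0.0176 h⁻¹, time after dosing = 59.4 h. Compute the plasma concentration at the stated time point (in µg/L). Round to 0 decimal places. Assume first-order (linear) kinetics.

Total dose = 1.66 × 76 = 126.2 mg
C₀ = Dose / Vd = 126.2 / 372 = 0.3392 mg/L
C = C₀ · e^(−k·t) = 0.3392 × e^(−0.01760 × 59.4)
  = 0.3392 × 0.3515 = 0.1192 mg/L
Convert: 0.1192 mg/L × 1000 = 119.2 µg/L

119 µg/L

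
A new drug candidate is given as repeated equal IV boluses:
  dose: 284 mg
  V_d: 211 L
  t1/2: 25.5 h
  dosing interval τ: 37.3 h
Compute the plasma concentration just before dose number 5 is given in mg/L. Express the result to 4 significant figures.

0.7531 mg/L

C₀ per dose = Dose / Vd = 284 / 211 = 1.346 mg/L
k = ln2 / t½ = 0.693147 / 25.5 = 0.02718 h⁻¹
Fraction remaining after one interval: r = e^(−kτ) = e^(−0.02718 × 37.3) = 0.3628
Before dose 5, 4 doses have been given (aged 1τ, 2τ, 3τ, 4τ).
C_trough = C₀ × (r + r² + … + r^4) = C₀ × r(1−r^4)/(1−r)
        = 1.346 × 0.3628 × (1 − 0.01732) / (1 − 0.3628) = 0.7531 mg/L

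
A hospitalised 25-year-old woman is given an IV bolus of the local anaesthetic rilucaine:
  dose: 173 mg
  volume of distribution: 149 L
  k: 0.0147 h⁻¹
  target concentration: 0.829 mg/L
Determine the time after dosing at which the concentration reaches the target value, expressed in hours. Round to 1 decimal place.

22.9 h

C₀ = Dose / Vd = 173.0 / 149 = 1.161 mg/L
t = ln(C₀ / C) / k = ln(1.161 / 0.829) / 0.01470
  = ln(1.400) / 0.01470 = 0.3365 / 0.01470 = 22.89 h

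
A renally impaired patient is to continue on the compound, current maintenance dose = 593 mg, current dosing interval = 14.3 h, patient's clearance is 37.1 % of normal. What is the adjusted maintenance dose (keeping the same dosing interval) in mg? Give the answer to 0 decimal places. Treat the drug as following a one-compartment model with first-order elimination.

220 mg

To keep the same average steady-state level, dosing rate must scale with clearance.
CL ratio = 37.1 / 100 = 0.3710
New dose (same interval) = 593 × 0.3710 = 220.0 mg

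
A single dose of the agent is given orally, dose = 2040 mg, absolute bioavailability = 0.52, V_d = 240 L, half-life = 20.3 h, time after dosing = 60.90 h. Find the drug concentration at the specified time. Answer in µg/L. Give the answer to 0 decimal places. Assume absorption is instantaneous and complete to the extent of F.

553 µg/L

Amount reaching circulation = F × Dose = 0.52 × 2040 = 1061 mg
C₀ = F·Dose / Vd = 1061 / 240 = 4.421 mg/L
k = ln2 / t½ = 0.693147 / 20.3 = 0.03415 h⁻¹
t / t½ = 60.90 / 20.3 = 3 half-lives
C = C₀ × (1/2)^3 = 4.421 × 0.1250 = 0.5526 mg/L
Convert: 0.5526 mg/L × 1000 = 552.6 µg/L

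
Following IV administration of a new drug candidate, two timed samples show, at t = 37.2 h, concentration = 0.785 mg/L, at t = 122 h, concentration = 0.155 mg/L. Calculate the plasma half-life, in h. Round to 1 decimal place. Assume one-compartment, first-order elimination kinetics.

k = ln(C₁/C₂) / (t₂ − t₁) = ln(0.785/0.155) / (122 − 37.2)
  = 1.622 / 84.80 = 0.01913 h⁻¹
t½ = ln2 / k = 0.693147 / 0.01913 = 36.23 h

36.2 h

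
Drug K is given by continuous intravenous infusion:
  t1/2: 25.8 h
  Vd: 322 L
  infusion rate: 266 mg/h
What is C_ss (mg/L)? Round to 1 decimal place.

30.7 mg/L

k = ln2 / t½ = 0.693147 / 25.8 = 0.02687 h⁻¹
CL = k × Vd = 0.02687 × 322 = 8.652 L/h
At steady state Css = R₀ / CL = 266 / 8.652 = 30.74 mg/L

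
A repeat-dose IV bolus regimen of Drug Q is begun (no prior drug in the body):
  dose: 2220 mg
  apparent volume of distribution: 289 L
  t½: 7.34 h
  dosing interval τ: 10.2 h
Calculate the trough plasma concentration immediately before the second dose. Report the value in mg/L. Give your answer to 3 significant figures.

C₀ per dose = Dose / Vd = 2220 / 289 = 7.682 mg/L
k = ln2 / t½ = 0.693147 / 7.34 = 0.09443 h⁻¹
Fraction remaining after one interval: r = e^(−kτ) = e^(−0.09443 × 10.2) = 0.3817
Before dose 2, 1 dose has been given (aged 1τ).
C_trough = C₀ × r = 7.682 × 0.3817 = 2.932 mg/L

2.93 mg/L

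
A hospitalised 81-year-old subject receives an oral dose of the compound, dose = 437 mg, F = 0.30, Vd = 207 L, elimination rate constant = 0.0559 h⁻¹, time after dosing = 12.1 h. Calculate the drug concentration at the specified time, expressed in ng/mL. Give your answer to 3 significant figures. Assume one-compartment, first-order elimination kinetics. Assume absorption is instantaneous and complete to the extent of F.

322 ng/mL

Amount reaching circulation = F × Dose = 0.30 × 437.0 = 131.1 mg
C₀ = F·Dose / Vd = 131.1 / 207 = 0.6333 mg/L
C = C₀ · e^(−k·t) = 0.6333 × e^(−0.05590 × 12.1)
  = 0.6333 × 0.5084 = 0.3220 mg/L
Convert: 0.3220 mg/L × 1000 = 322.0 ng/mL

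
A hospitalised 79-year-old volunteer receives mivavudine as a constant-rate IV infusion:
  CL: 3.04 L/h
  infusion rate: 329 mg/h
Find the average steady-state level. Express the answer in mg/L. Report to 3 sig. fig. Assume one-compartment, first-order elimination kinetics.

108 mg/L

At steady state Css = R₀ / CL = 329 / 3.040 = 108.2 mg/L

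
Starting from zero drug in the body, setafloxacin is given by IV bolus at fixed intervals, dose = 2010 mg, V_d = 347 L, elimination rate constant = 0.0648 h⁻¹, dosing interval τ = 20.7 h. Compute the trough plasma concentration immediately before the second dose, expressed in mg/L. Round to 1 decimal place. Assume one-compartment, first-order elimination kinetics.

C₀ per dose = Dose / Vd = 2010 / 347 = 5.793 mg/L
Fraction remaining after one interval: r = e^(−kτ) = e^(−0.06480 × 20.7) = 0.2615
Before dose 2, 1 dose has been given (aged 1τ).
C_trough = C₀ × r = 5.793 × 0.2615 = 1.515 mg/L

1.5 mg/L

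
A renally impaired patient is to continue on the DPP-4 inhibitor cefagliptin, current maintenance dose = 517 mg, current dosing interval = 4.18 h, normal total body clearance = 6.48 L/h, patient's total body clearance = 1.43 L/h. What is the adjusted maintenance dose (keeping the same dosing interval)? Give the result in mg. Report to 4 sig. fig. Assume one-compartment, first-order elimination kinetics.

114.1 mg

To keep the same average steady-state level, dosing rate must scale with clearance.
CL ratio = 1.43 / 6.48 = 0.2207
New dose (same interval) = 517 × 0.2207 = 114.1 mg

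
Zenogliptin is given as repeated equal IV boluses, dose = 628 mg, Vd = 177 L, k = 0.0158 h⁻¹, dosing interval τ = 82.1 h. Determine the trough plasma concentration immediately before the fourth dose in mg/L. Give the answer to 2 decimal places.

1.31 mg/L

C₀ per dose = Dose / Vd = 628 / 177 = 3.548 mg/L
Fraction remaining after one interval: r = e^(−kτ) = e^(−0.01580 × 82.1) = 0.2733
Before dose 4, 3 doses have been given (aged 1τ, 2τ, 3τ).
C_trough = C₀ × (r + r² + … + r^3) = C₀ × r(1−r^3)/(1−r)
        = 3.548 × 0.2733 × (1 − 0.02041) / (1 − 0.2733) = 1.307 mg/L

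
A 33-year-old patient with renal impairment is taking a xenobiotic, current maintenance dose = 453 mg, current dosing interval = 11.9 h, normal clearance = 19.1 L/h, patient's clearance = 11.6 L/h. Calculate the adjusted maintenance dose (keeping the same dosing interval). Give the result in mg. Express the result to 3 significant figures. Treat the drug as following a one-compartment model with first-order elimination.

To keep the same average steady-state level, dosing rate must scale with clearance.
CL ratio = 11.6 / 19.1 = 0.6073
New dose (same interval) = 453 × 0.6073 = 275.1 mg

275 mg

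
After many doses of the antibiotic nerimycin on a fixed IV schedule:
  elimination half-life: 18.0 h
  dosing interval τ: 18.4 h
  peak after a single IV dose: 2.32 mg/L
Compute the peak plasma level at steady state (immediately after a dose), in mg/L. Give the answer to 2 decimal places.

k = ln2 / t½ = 0.693147 / 18.0 = 0.03851 h⁻¹
e^(−kτ) = e^(−0.03851 × 18.4) = 0.4923
Accumulation ratio R = 1 / (1 − e^(−kτ)) = 1 / (1 − 0.4923) = 1.970
Steady-state peak = C₀ × R = 2.32 × 1.970 = 4.570 mg/L

4.57 mg/L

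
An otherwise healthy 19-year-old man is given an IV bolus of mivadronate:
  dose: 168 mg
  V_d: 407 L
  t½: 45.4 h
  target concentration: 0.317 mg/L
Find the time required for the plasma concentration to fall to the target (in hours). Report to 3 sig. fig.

17.3 h

C₀ = Dose / Vd = 168.0 / 407 = 0.4128 mg/L
k = ln2 / t½ = 0.693147 / 45.4 = 0.01527 h⁻¹
t = ln(C₀ / C) / k = ln(0.4128 / 0.317) / 0.01527
  = ln(1.302) / 0.01527 = 0.2639 / 0.01527 = 17.28 h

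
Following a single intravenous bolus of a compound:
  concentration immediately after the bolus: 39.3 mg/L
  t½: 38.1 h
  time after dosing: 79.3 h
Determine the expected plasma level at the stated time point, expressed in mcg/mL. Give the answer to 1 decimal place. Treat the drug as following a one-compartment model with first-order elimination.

k = ln2 / t½ = 0.693147 / 38.1 = 0.01819 h⁻¹
C = C₀ · e^(−k·t) = 39.30 × e^(−0.01819 × 79.3)
  = 39.30 × 0.2363 = 9.287 mg/L
(9.287 mg/L = 9.287 mcg/mL)

9.3 mcg/mL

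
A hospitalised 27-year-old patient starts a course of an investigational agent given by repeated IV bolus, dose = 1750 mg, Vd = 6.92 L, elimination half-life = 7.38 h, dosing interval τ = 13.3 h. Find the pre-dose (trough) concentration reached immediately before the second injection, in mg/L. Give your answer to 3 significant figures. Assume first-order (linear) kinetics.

72.5 mg/L

C₀ per dose = Dose / Vd = 1750 / 6.92 = 252.9 mg/L
k = ln2 / t½ = 0.693147 / 7.38 = 0.09392 h⁻¹
Fraction remaining after one interval: r = e^(−kτ) = e^(−0.09392 × 13.3) = 0.2868
Before dose 2, 1 dose has been given (aged 1τ).
C_trough = C₀ × r = 252.9 × 0.2868 = 72.53 mg/L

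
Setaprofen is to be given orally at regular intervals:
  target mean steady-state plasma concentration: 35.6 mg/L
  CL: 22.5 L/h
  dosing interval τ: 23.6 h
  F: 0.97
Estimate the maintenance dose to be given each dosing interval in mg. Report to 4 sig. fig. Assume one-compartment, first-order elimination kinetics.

At steady state, F × (Dose/τ) = Css × CL.
Dose = Css × CL × τ / F = 35.6 × 22.50 × 23.6 / 0.97 = 19490 mg

19490 mg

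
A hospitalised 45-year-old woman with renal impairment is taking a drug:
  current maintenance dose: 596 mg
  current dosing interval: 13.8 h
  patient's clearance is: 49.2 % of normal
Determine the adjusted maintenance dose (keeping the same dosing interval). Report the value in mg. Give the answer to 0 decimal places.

To keep the same average steady-state level, dosing rate must scale with clearance.
CL ratio = 49.2 / 100 = 0.4920
New dose (same interval) = 596 × 0.4920 = 293.2 mg

293 mg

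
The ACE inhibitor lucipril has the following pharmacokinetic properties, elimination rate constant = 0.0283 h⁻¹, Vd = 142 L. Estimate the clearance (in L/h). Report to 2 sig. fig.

4.0 L/h

CL = k × Vd = 0.0283 × 142 = 4.019 L/h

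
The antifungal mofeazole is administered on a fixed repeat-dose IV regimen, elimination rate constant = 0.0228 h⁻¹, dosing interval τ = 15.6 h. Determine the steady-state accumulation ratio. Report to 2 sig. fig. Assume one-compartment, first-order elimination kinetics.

e^(−kτ) = e^(−0.02280 × 15.6) = 0.7007
Accumulation ratio R = 1 / (1 − e^(−kτ)) = 1 / (1 − 0.7007) = 3.341

3.3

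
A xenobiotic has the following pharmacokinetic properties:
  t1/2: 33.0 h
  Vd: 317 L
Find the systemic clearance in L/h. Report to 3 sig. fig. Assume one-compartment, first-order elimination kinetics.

6.66 L/h

k = ln2 / t½ = 0.693147 / 33.0 = 0.02100 h⁻¹
CL = k × Vd = 0.02100 × 317 = 6.657 L/h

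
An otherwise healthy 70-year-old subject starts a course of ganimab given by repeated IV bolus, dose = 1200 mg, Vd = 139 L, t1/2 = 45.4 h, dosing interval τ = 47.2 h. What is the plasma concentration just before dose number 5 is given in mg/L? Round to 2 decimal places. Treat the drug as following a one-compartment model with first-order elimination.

C₀ per dose = Dose / Vd = 1200 / 139 = 8.633 mg/L
k = ln2 / t½ = 0.693147 / 45.4 = 0.01527 h⁻¹
Fraction remaining after one interval: r = e^(−kτ) = e^(−0.01527 × 47.2) = 0.4864
Before dose 5, 4 doses have been given (aged 1τ, 2τ, 3τ, 4τ).
C_trough = C₀ × (r + r² + … + r^4) = C₀ × r(1−r^4)/(1−r)
        = 8.633 × 0.4864 × (1 − 0.05597) / (1 − 0.4864) = 7.718 mg/L

7.72 mg/L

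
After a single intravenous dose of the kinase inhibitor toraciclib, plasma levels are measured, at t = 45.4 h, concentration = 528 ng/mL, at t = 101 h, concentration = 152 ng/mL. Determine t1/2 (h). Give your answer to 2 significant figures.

k = ln(C₁/C₂) / (t₂ − t₁) = ln(528/152) / (101 − 45.4)
  = 1.245 / 55.60 = 0.02239 h⁻¹
t½ = ln2 / k = 0.693147 / 0.02239 = 30.96 h

31 h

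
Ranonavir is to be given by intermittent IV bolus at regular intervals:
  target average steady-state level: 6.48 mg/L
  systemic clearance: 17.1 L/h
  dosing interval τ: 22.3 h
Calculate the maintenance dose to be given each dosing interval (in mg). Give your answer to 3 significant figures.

At steady state, Dose/τ = Css × CL.
Dose = Css × CL × τ = 6.48 × 17.10 × 22.3 = 2471 mg

2470 mg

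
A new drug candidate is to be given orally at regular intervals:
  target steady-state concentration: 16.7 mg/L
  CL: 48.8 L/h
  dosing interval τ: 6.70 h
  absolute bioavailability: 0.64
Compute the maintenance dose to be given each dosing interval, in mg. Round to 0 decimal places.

At steady state, F × (Dose/τ) = Css × CL.
Dose = Css × CL × τ / F = 16.7 × 48.80 × 6.70 / 0.64 = 8532 mg

8532 mg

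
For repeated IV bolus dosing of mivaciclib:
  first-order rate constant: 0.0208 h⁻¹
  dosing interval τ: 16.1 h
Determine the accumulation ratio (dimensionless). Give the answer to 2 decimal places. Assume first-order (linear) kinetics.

3.51

e^(−kτ) = e^(−0.02080 × 16.1) = 0.7154
Accumulation ratio R = 1 / (1 − e^(−kτ)) = 1 / (1 − 0.7154) = 3.514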